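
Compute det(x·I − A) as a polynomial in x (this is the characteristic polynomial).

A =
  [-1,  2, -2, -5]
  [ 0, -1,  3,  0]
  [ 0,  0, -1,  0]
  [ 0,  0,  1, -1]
x^4 + 4*x^3 + 6*x^2 + 4*x + 1

Expanding det(x·I − A) (e.g. by cofactor expansion or by noting that A is similar to its Jordan form J, which has the same characteristic polynomial as A) gives
  χ_A(x) = x^4 + 4*x^3 + 6*x^2 + 4*x + 1
which factors as (x + 1)^4. The eigenvalues (with algebraic multiplicities) are λ = -1 with multiplicity 4.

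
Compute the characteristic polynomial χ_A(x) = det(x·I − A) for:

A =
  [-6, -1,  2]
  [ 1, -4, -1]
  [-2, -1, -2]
x^3 + 12*x^2 + 48*x + 64

Expanding det(x·I − A) (e.g. by cofactor expansion or by noting that A is similar to its Jordan form J, which has the same characteristic polynomial as A) gives
  χ_A(x) = x^3 + 12*x^2 + 48*x + 64
which factors as (x + 4)^3. The eigenvalues (with algebraic multiplicities) are λ = -4 with multiplicity 3.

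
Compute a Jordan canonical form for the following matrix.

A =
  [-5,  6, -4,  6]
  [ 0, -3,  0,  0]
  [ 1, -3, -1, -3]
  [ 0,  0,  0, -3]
J_2(-3) ⊕ J_1(-3) ⊕ J_1(-3)

The characteristic polynomial is
  det(x·I − A) = x^4 + 12*x^3 + 54*x^2 + 108*x + 81 = (x + 3)^4

Eigenvalues and multiplicities (the geometric multiplicity of λ is n − rank(A − λI), which equals the number of Jordan blocks for λ):
  λ = -3: algebraic multiplicity = 4, geometric multiplicity = 3

Determining the block sizes for each eigenvalue:
  λ = -3: 3 blocks summing to 4 forces exactly one block of size 2 and the rest size 1 → block sizes [2, 1, 1]

Assembling the blocks gives a Jordan form
J =
  [-3,  1,  0,  0]
  [ 0, -3,  0,  0]
  [ 0,  0, -3,  0]
  [ 0,  0,  0, -3]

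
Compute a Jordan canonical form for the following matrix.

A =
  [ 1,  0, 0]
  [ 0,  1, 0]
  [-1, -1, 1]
J_2(1) ⊕ J_1(1)

The characteristic polynomial is
  det(x·I − A) = x^3 - 3*x^2 + 3*x - 1 = (x - 1)^3

Eigenvalues and multiplicities (the geometric multiplicity of λ is n − rank(A − λI), which equals the number of Jordan blocks for λ):
  λ = 1: algebraic multiplicity = 3, geometric multiplicity = 2

Determining the block sizes for each eigenvalue:
  λ = 1: 2 blocks summing to 3 forces exactly one block of size 2 and the rest size 1 → block sizes [2, 1]

Assembling the blocks gives a Jordan form
J =
  [1, 1, 0]
  [0, 1, 0]
  [0, 0, 1]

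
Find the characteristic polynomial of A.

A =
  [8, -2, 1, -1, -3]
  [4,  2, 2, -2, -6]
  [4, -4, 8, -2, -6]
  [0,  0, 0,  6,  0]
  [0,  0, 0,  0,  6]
x^5 - 30*x^4 + 360*x^3 - 2160*x^2 + 6480*x - 7776

Expanding det(x·I − A) (e.g. by cofactor expansion or by noting that A is similar to its Jordan form J, which has the same characteristic polynomial as A) gives
  χ_A(x) = x^5 - 30*x^4 + 360*x^3 - 2160*x^2 + 6480*x - 7776
which factors as (x - 6)^5. The eigenvalues (with algebraic multiplicities) are λ = 6 with multiplicity 5.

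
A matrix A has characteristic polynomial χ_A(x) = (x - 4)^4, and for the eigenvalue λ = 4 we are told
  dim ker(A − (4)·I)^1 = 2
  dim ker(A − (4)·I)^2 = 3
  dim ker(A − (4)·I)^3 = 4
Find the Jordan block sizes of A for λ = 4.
Block sizes for λ = 4: [3, 1]

From the dimensions of kernels of powers, the number of Jordan blocks of size at least j is d_j − d_{j−1} where d_j = dim ker(N^j) (with d_0 = 0). Computing the differences gives [2, 1, 1].
The number of blocks of size exactly k is (#blocks of size ≥ k) − (#blocks of size ≥ k + 1), so the partition is: 1 block(s) of size 1, 1 block(s) of size 3.
In nonincreasing order the block sizes are [3, 1].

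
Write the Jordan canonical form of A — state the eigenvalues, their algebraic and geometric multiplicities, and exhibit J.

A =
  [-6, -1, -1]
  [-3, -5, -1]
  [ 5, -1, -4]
J_3(-5)

The characteristic polynomial is
  det(x·I − A) = x^3 + 15*x^2 + 75*x + 125 = (x + 5)^3

Eigenvalues and multiplicities (the geometric multiplicity of λ is n − rank(A − λI), which equals the number of Jordan blocks for λ):
  λ = -5: algebraic multiplicity = 3, geometric multiplicity = 1

Determining the block sizes for each eigenvalue:
  λ = -5: one block (gm = 1), so the single block has size am = 3 → block sizes [3]

Assembling the blocks gives a Jordan form
J =
  [-5,  1,  0]
  [ 0, -5,  1]
  [ 0,  0, -5]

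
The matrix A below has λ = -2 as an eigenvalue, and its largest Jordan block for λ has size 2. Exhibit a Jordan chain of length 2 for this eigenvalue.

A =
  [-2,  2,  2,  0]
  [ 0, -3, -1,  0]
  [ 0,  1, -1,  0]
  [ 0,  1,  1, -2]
A Jordan chain for λ = -2 of length 2:
v_1 = (2, -1, 1, 1)ᵀ
v_2 = (0, 1, 0, 0)ᵀ

Let N = A − (-2)·I. We want v_2 with N^2 v_2 = 0 but N^1 v_2 ≠ 0; then v_{j-1} := N · v_j for j = 2, …, 2.

Pick v_2 = (0, 1, 0, 0)ᵀ.
Then v_1 = N · v_2 = (2, -1, 1, 1)ᵀ.

Sanity check: (A − (-2)·I) v_1 = (0, 0, 0, 0)ᵀ = 0. ✓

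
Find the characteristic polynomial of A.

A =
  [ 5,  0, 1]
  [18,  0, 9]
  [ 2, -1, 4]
x^3 - 9*x^2 + 27*x - 27

Expanding det(x·I − A) (e.g. by cofactor expansion or by noting that A is similar to its Jordan form J, which has the same characteristic polynomial as A) gives
  χ_A(x) = x^3 - 9*x^2 + 27*x - 27
which factors as (x - 3)^3. The eigenvalues (with algebraic multiplicities) are λ = 3 with multiplicity 3.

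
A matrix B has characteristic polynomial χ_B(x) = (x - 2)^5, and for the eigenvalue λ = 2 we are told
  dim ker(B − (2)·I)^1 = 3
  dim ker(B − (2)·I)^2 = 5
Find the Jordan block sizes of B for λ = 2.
Block sizes for λ = 2: [2, 2, 1]

From the dimensions of kernels of powers, the number of Jordan blocks of size at least j is d_j − d_{j−1} where d_j = dim ker(N^j) (with d_0 = 0). Computing the differences gives [3, 2].
The number of blocks of size exactly k is (#blocks of size ≥ k) − (#blocks of size ≥ k + 1), so the partition is: 1 block(s) of size 1, 2 block(s) of size 2.
In nonincreasing order the block sizes are [2, 2, 1].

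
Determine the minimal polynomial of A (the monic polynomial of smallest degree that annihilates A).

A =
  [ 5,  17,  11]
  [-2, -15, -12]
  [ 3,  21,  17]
x^3 - 7*x^2 + 8*x + 16

The characteristic polynomial is χ_A(x) = (x - 4)^2*(x + 1), so the eigenvalues are known. The minimal polynomial is
  m_A(x) = Π_λ (x − λ)^{k_λ}
where k_λ is the size of the *largest* Jordan block for λ (equivalently, the smallest k with (A − λI)^k v = 0 for every generalised eigenvector v of λ).

  λ = -1: largest Jordan block has size 1, contributing (x + 1)
  λ = 4: largest Jordan block has size 2, contributing (x − 4)^2

So m_A(x) = (x - 4)^2*(x + 1) = x^3 - 7*x^2 + 8*x + 16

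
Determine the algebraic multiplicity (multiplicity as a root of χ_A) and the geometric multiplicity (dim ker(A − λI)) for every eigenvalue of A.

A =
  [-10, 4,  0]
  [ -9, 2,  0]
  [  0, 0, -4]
λ = -4: alg = 3, geom = 2

Step 1 — factor the characteristic polynomial to read off the algebraic multiplicities:
  χ_A(x) = (x + 4)^3

Step 2 — compute geometric multiplicities via the rank-nullity identity g(λ) = n − rank(A − λI):
  rank(A − (-4)·I) = 1, so dim ker(A − (-4)·I) = n − 1 = 2

Summary:
  λ = -4: algebraic multiplicity = 3, geometric multiplicity = 2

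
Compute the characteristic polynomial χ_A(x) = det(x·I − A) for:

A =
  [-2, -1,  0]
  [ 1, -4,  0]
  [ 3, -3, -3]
x^3 + 9*x^2 + 27*x + 27

Expanding det(x·I − A) (e.g. by cofactor expansion or by noting that A is similar to its Jordan form J, which has the same characteristic polynomial as A) gives
  χ_A(x) = x^3 + 9*x^2 + 27*x + 27
which factors as (x + 3)^3. The eigenvalues (with algebraic multiplicities) are λ = -3 with multiplicity 3.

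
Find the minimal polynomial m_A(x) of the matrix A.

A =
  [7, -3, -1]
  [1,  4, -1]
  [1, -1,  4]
x^3 - 15*x^2 + 75*x - 125

The characteristic polynomial is χ_A(x) = (x - 5)^3, so the eigenvalues are known. The minimal polynomial is
  m_A(x) = Π_λ (x − λ)^{k_λ}
where k_λ is the size of the *largest* Jordan block for λ (equivalently, the smallest k with (A − λI)^k v = 0 for every generalised eigenvector v of λ).

  λ = 5: largest Jordan block has size 3, contributing (x − 5)^3

So m_A(x) = (x - 5)^3 = x^3 - 15*x^2 + 75*x - 125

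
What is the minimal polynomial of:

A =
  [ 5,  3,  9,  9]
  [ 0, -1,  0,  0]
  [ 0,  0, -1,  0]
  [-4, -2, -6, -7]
x^2 + 2*x + 1

The characteristic polynomial is χ_A(x) = (x + 1)^4, so the eigenvalues are known. The minimal polynomial is
  m_A(x) = Π_λ (x − λ)^{k_λ}
where k_λ is the size of the *largest* Jordan block for λ (equivalently, the smallest k with (A − λI)^k v = 0 for every generalised eigenvector v of λ).

  λ = -1: largest Jordan block has size 2, contributing (x + 1)^2

So m_A(x) = (x + 1)^2 = x^2 + 2*x + 1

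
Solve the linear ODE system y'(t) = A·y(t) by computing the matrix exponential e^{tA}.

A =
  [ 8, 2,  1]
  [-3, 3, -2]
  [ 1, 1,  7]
e^{tA} =
  [-t^2*exp(6*t)/2 + 2*t*exp(6*t) + exp(6*t), -t^2*exp(6*t)/2 + 2*t*exp(6*t), -t^2*exp(6*t)/2 + t*exp(6*t)]
  [t^2*exp(6*t)/2 - 3*t*exp(6*t), t^2*exp(6*t)/2 - 3*t*exp(6*t) + exp(6*t), t^2*exp(6*t)/2 - 2*t*exp(6*t)]
  [t*exp(6*t), t*exp(6*t), t*exp(6*t) + exp(6*t)]

Strategy: write A = P · J · P⁻¹ where J is a Jordan canonical form, so e^{tA} = P · e^{tJ} · P⁻¹, and e^{tJ} can be computed block-by-block.

A has Jordan form
J =
  [6, 1, 0]
  [0, 6, 1]
  [0, 0, 6]
(up to reordering of blocks).

Per-block formulas:
  For a 3×3 Jordan block J_3(6): exp(t · J_3(6)) = e^(6t)·(I + t·N + (t^2/2)·N^2), where N is the 3×3 nilpotent shift.

After assembling e^{tJ} and conjugating by P, we get:

e^{tA} =
  [-t^2*exp(6*t)/2 + 2*t*exp(6*t) + exp(6*t), -t^2*exp(6*t)/2 + 2*t*exp(6*t), -t^2*exp(6*t)/2 + t*exp(6*t)]
  [t^2*exp(6*t)/2 - 3*t*exp(6*t), t^2*exp(6*t)/2 - 3*t*exp(6*t) + exp(6*t), t^2*exp(6*t)/2 - 2*t*exp(6*t)]
  [t*exp(6*t), t*exp(6*t), t*exp(6*t) + exp(6*t)]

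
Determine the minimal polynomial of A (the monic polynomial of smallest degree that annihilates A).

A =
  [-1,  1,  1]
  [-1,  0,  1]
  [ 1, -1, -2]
x^3 + 3*x^2 + 3*x + 1

The characteristic polynomial is χ_A(x) = (x + 1)^3, so the eigenvalues are known. The minimal polynomial is
  m_A(x) = Π_λ (x − λ)^{k_λ}
where k_λ is the size of the *largest* Jordan block for λ (equivalently, the smallest k with (A − λI)^k v = 0 for every generalised eigenvector v of λ).

  λ = -1: largest Jordan block has size 3, contributing (x + 1)^3

So m_A(x) = (x + 1)^3 = x^3 + 3*x^2 + 3*x + 1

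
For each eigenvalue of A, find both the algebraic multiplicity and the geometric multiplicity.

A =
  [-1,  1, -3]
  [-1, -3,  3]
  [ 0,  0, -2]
λ = -2: alg = 3, geom = 2

Step 1 — factor the characteristic polynomial to read off the algebraic multiplicities:
  χ_A(x) = (x + 2)^3

Step 2 — compute geometric multiplicities via the rank-nullity identity g(λ) = n − rank(A − λI):
  rank(A − (-2)·I) = 1, so dim ker(A − (-2)·I) = n − 1 = 2

Summary:
  λ = -2: algebraic multiplicity = 3, geometric multiplicity = 2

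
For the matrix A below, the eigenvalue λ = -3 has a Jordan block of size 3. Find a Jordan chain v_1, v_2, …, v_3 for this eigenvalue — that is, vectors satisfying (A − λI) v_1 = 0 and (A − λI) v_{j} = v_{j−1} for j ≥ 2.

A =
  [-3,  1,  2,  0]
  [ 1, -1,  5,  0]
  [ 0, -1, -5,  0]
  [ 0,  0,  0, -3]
A Jordan chain for λ = -3 of length 3:
v_1 = (1, 2, -1, 0)ᵀ
v_2 = (0, 1, 0, 0)ᵀ
v_3 = (1, 0, 0, 0)ᵀ

Let N = A − (-3)·I. We want v_3 with N^3 v_3 = 0 but N^2 v_3 ≠ 0; then v_{j-1} := N · v_j for j = 3, …, 2.

Pick v_3 = (1, 0, 0, 0)ᵀ.
Then v_2 = N · v_3 = (0, 1, 0, 0)ᵀ.
Then v_1 = N · v_2 = (1, 2, -1, 0)ᵀ.

Sanity check: (A − (-3)·I) v_1 = (0, 0, 0, 0)ᵀ = 0. ✓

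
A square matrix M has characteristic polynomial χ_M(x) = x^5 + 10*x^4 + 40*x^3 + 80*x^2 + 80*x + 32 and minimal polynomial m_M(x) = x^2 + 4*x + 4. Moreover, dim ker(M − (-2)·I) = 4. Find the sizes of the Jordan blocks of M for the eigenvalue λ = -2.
Block sizes for λ = -2: [2, 1, 1, 1]

Step 1 — from the characteristic polynomial, algebraic multiplicity of λ = -2 is 5. From dim ker(M − (-2)·I) = 4, there are exactly 4 Jordan blocks for λ = -2.
Step 2 — from the minimal polynomial, the factor (x + 2)^2 tells us the largest block for λ = -2 has size 2.
Step 3 — with total size 5, 4 blocks, and largest block 2, the block sizes (in nonincreasing order) are [2, 1, 1, 1].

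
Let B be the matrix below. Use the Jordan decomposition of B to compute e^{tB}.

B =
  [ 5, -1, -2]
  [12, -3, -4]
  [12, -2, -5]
e^{tB} =
  [6*t*exp(-t) + exp(-t), -t*exp(-t), -2*t*exp(-t)]
  [12*t*exp(-t), -2*t*exp(-t) + exp(-t), -4*t*exp(-t)]
  [12*t*exp(-t), -2*t*exp(-t), -4*t*exp(-t) + exp(-t)]

Strategy: write B = P · J · P⁻¹ where J is a Jordan canonical form, so e^{tB} = P · e^{tJ} · P⁻¹, and e^{tJ} can be computed block-by-block.

B has Jordan form
J =
  [-1,  1,  0]
  [ 0, -1,  0]
  [ 0,  0, -1]
(up to reordering of blocks).

Per-block formulas:
  For a 2×2 Jordan block J_2(-1): exp(t · J_2(-1)) = e^(-1t)·(I + t·N), where N is the 2×2 nilpotent shift.
  For a 1×1 block at λ = -1: exp(t · [-1]) = [e^(-1t)].

After assembling e^{tJ} and conjugating by P, we get:

e^{tB} =
  [6*t*exp(-t) + exp(-t), -t*exp(-t), -2*t*exp(-t)]
  [12*t*exp(-t), -2*t*exp(-t) + exp(-t), -4*t*exp(-t)]
  [12*t*exp(-t), -2*t*exp(-t), -4*t*exp(-t) + exp(-t)]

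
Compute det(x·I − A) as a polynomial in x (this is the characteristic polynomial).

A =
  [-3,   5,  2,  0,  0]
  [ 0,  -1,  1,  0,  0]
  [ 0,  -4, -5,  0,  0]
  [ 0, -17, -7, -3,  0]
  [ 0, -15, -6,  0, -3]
x^5 + 15*x^4 + 90*x^3 + 270*x^2 + 405*x + 243

Expanding det(x·I − A) (e.g. by cofactor expansion or by noting that A is similar to its Jordan form J, which has the same characteristic polynomial as A) gives
  χ_A(x) = x^5 + 15*x^4 + 90*x^3 + 270*x^2 + 405*x + 243
which factors as (x + 3)^5. The eigenvalues (with algebraic multiplicities) are λ = -3 with multiplicity 5.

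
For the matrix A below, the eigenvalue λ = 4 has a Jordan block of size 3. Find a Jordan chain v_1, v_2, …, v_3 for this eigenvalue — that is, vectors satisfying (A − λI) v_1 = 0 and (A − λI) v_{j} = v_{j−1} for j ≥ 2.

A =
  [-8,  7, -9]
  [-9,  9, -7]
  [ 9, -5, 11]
A Jordan chain for λ = 4 of length 3:
v_1 = (-4, -3, 3)ᵀ
v_2 = (7, 5, -5)ᵀ
v_3 = (0, 1, 0)ᵀ

Let N = A − (4)·I. We want v_3 with N^3 v_3 = 0 but N^2 v_3 ≠ 0; then v_{j-1} := N · v_j for j = 3, …, 2.

Pick v_3 = (0, 1, 0)ᵀ.
Then v_2 = N · v_3 = (7, 5, -5)ᵀ.
Then v_1 = N · v_2 = (-4, -3, 3)ᵀ.

Sanity check: (A − (4)·I) v_1 = (0, 0, 0)ᵀ = 0. ✓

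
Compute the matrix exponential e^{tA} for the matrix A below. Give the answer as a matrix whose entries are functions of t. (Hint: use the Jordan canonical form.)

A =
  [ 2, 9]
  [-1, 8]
e^{tA} =
  [-3*t*exp(5*t) + exp(5*t), 9*t*exp(5*t)]
  [-t*exp(5*t), 3*t*exp(5*t) + exp(5*t)]

Strategy: write A = P · J · P⁻¹ where J is a Jordan canonical form, so e^{tA} = P · e^{tJ} · P⁻¹, and e^{tJ} can be computed block-by-block.

A has Jordan form
J =
  [5, 1]
  [0, 5]
(up to reordering of blocks).

Per-block formulas:
  For a 2×2 Jordan block J_2(5): exp(t · J_2(5)) = e^(5t)·(I + t·N), where N is the 2×2 nilpotent shift.

After assembling e^{tJ} and conjugating by P, we get:

e^{tA} =
  [-3*t*exp(5*t) + exp(5*t), 9*t*exp(5*t)]
  [-t*exp(5*t), 3*t*exp(5*t) + exp(5*t)]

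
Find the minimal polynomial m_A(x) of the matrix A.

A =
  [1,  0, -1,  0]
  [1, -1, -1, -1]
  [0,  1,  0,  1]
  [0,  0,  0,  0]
x^3

The characteristic polynomial is χ_A(x) = x^4, so the eigenvalues are known. The minimal polynomial is
  m_A(x) = Π_λ (x − λ)^{k_λ}
where k_λ is the size of the *largest* Jordan block for λ (equivalently, the smallest k with (A − λI)^k v = 0 for every generalised eigenvector v of λ).

  λ = 0: largest Jordan block has size 3, contributing (x − 0)^3

So m_A(x) = x^3 = x^3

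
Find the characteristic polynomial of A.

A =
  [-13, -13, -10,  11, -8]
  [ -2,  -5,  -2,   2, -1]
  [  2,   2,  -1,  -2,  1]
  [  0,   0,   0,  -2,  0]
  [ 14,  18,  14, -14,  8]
x^5 + 13*x^4 + 67*x^3 + 171*x^2 + 216*x + 108

Expanding det(x·I − A) (e.g. by cofactor expansion or by noting that A is similar to its Jordan form J, which has the same characteristic polynomial as A) gives
  χ_A(x) = x^5 + 13*x^4 + 67*x^3 + 171*x^2 + 216*x + 108
which factors as (x + 2)^2*(x + 3)^3. The eigenvalues (with algebraic multiplicities) are λ = -3 with multiplicity 3, λ = -2 with multiplicity 2.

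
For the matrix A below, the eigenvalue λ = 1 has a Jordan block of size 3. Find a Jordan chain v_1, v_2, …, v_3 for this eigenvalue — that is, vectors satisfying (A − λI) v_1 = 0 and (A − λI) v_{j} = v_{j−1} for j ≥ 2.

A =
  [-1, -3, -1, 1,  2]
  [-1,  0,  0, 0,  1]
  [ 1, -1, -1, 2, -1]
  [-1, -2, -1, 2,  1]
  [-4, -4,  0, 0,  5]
A Jordan chain for λ = 1 of length 3:
v_1 = (-3, -1, -1, -2, -4)ᵀ
v_2 = (-2, -1, 1, -1, -4)ᵀ
v_3 = (1, 0, 0, 0, 0)ᵀ

Let N = A − (1)·I. We want v_3 with N^3 v_3 = 0 but N^2 v_3 ≠ 0; then v_{j-1} := N · v_j for j = 3, …, 2.

Pick v_3 = (1, 0, 0, 0, 0)ᵀ.
Then v_2 = N · v_3 = (-2, -1, 1, -1, -4)ᵀ.
Then v_1 = N · v_2 = (-3, -1, -1, -2, -4)ᵀ.

Sanity check: (A − (1)·I) v_1 = (0, 0, 0, 0, 0)ᵀ = 0. ✓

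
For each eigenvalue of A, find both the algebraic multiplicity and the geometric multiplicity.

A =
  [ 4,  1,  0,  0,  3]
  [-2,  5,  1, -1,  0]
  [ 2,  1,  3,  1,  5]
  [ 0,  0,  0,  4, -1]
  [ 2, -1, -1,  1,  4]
λ = 4: alg = 5, geom = 2

Step 1 — factor the characteristic polynomial to read off the algebraic multiplicities:
  χ_A(x) = (x - 4)^5

Step 2 — compute geometric multiplicities via the rank-nullity identity g(λ) = n − rank(A − λI):
  rank(A − (4)·I) = 3, so dim ker(A − (4)·I) = n − 3 = 2

Summary:
  λ = 4: algebraic multiplicity = 5, geometric multiplicity = 2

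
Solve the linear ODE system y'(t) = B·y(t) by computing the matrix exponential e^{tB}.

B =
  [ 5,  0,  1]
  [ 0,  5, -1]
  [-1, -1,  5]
e^{tB} =
  [-t^2*exp(5*t)/2 + exp(5*t), -t^2*exp(5*t)/2, t*exp(5*t)]
  [t^2*exp(5*t)/2, t^2*exp(5*t)/2 + exp(5*t), -t*exp(5*t)]
  [-t*exp(5*t), -t*exp(5*t), exp(5*t)]

Strategy: write B = P · J · P⁻¹ where J is a Jordan canonical form, so e^{tB} = P · e^{tJ} · P⁻¹, and e^{tJ} can be computed block-by-block.

B has Jordan form
J =
  [5, 1, 0]
  [0, 5, 1]
  [0, 0, 5]
(up to reordering of blocks).

Per-block formulas:
  For a 3×3 Jordan block J_3(5): exp(t · J_3(5)) = e^(5t)·(I + t·N + (t^2/2)·N^2), where N is the 3×3 nilpotent shift.

After assembling e^{tJ} and conjugating by P, we get:

e^{tB} =
  [-t^2*exp(5*t)/2 + exp(5*t), -t^2*exp(5*t)/2, t*exp(5*t)]
  [t^2*exp(5*t)/2, t^2*exp(5*t)/2 + exp(5*t), -t*exp(5*t)]
  [-t*exp(5*t), -t*exp(5*t), exp(5*t)]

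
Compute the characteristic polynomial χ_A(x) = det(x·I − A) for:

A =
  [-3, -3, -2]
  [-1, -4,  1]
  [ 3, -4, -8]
x^3 + 15*x^2 + 75*x + 125

Expanding det(x·I − A) (e.g. by cofactor expansion or by noting that A is similar to its Jordan form J, which has the same characteristic polynomial as A) gives
  χ_A(x) = x^3 + 15*x^2 + 75*x + 125
which factors as (x + 5)^3. The eigenvalues (with algebraic multiplicities) are λ = -5 with multiplicity 3.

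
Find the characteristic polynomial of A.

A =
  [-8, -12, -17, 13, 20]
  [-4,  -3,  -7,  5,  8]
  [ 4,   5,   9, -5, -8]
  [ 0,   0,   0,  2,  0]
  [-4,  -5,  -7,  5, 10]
x^5 - 10*x^4 + 40*x^3 - 80*x^2 + 80*x - 32

Expanding det(x·I − A) (e.g. by cofactor expansion or by noting that A is similar to its Jordan form J, which has the same characteristic polynomial as A) gives
  χ_A(x) = x^5 - 10*x^4 + 40*x^3 - 80*x^2 + 80*x - 32
which factors as (x - 2)^5. The eigenvalues (with algebraic multiplicities) are λ = 2 with multiplicity 5.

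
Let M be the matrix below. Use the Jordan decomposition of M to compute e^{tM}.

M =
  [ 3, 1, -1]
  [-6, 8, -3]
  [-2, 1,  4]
e^{tM} =
  [-2*t*exp(5*t) + exp(5*t), t*exp(5*t), -t*exp(5*t)]
  [-6*t*exp(5*t), 3*t*exp(5*t) + exp(5*t), -3*t*exp(5*t)]
  [-2*t*exp(5*t), t*exp(5*t), -t*exp(5*t) + exp(5*t)]

Strategy: write M = P · J · P⁻¹ where J is a Jordan canonical form, so e^{tM} = P · e^{tJ} · P⁻¹, and e^{tJ} can be computed block-by-block.

M has Jordan form
J =
  [5, 1, 0]
  [0, 5, 0]
  [0, 0, 5]
(up to reordering of blocks).

Per-block formulas:
  For a 1×1 block at λ = 5: exp(t · [5]) = [e^(5t)].
  For a 2×2 Jordan block J_2(5): exp(t · J_2(5)) = e^(5t)·(I + t·N), where N is the 2×2 nilpotent shift.

After assembling e^{tJ} and conjugating by P, we get:

e^{tM} =
  [-2*t*exp(5*t) + exp(5*t), t*exp(5*t), -t*exp(5*t)]
  [-6*t*exp(5*t), 3*t*exp(5*t) + exp(5*t), -3*t*exp(5*t)]
  [-2*t*exp(5*t), t*exp(5*t), -t*exp(5*t) + exp(5*t)]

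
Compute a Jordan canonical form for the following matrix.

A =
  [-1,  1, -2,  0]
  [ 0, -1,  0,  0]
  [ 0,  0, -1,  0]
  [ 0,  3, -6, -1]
J_2(-1) ⊕ J_1(-1) ⊕ J_1(-1)

The characteristic polynomial is
  det(x·I − A) = x^4 + 4*x^3 + 6*x^2 + 4*x + 1 = (x + 1)^4

Eigenvalues and multiplicities (the geometric multiplicity of λ is n − rank(A − λI), which equals the number of Jordan blocks for λ):
  λ = -1: algebraic multiplicity = 4, geometric multiplicity = 3

Determining the block sizes for each eigenvalue:
  λ = -1: 3 blocks summing to 4 forces exactly one block of size 2 and the rest size 1 → block sizes [2, 1, 1]

Assembling the blocks gives a Jordan form
J =
  [-1,  1,  0,  0]
  [ 0, -1,  0,  0]
  [ 0,  0, -1,  0]
  [ 0,  0,  0, -1]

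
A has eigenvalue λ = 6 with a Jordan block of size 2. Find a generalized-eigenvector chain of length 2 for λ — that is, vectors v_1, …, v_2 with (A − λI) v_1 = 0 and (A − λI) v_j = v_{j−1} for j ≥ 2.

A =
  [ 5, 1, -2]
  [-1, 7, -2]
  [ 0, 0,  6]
A Jordan chain for λ = 6 of length 2:
v_1 = (-1, -1, 0)ᵀ
v_2 = (1, 0, 0)ᵀ

Let N = A − (6)·I. We want v_2 with N^2 v_2 = 0 but N^1 v_2 ≠ 0; then v_{j-1} := N · v_j for j = 2, …, 2.

Pick v_2 = (1, 0, 0)ᵀ.
Then v_1 = N · v_2 = (-1, -1, 0)ᵀ.

Sanity check: (A − (6)·I) v_1 = (0, 0, 0)ᵀ = 0. ✓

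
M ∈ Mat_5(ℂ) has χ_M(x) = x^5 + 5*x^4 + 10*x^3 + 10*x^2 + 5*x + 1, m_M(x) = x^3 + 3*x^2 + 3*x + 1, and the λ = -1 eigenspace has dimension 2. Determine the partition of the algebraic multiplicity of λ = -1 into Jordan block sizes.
Block sizes for λ = -1: [3, 2]

Step 1 — from the characteristic polynomial, algebraic multiplicity of λ = -1 is 5. From dim ker(M − (-1)·I) = 2, there are exactly 2 Jordan blocks for λ = -1.
Step 2 — from the minimal polynomial, the factor (x + 1)^3 tells us the largest block for λ = -1 has size 3.
Step 3 — with total size 5, 2 blocks, and largest block 3, the block sizes (in nonincreasing order) are [3, 2].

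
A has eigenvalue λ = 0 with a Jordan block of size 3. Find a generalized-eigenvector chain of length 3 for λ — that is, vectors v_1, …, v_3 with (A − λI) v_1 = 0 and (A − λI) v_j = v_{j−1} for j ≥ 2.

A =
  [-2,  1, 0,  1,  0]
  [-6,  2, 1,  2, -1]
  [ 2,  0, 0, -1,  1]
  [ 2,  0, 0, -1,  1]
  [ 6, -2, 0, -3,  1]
A Jordan chain for λ = 0 of length 3:
v_1 = (1, 2, 0, 0, -2)ᵀ
v_2 = (0, 1, 0, 0, 0)ᵀ
v_3 = (0, 0, 1, 0, 0)ᵀ

Let N = A − (0)·I. We want v_3 with N^3 v_3 = 0 but N^2 v_3 ≠ 0; then v_{j-1} := N · v_j for j = 3, …, 2.

Pick v_3 = (0, 0, 1, 0, 0)ᵀ.
Then v_2 = N · v_3 = (0, 1, 0, 0, 0)ᵀ.
Then v_1 = N · v_2 = (1, 2, 0, 0, -2)ᵀ.

Sanity check: (A − (0)·I) v_1 = (0, 0, 0, 0, 0)ᵀ = 0. ✓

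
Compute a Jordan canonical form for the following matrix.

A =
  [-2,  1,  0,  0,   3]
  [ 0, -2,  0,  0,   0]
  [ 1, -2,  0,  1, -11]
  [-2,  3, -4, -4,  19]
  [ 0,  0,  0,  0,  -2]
J_2(-2) ⊕ J_2(-2) ⊕ J_1(-2)

The characteristic polynomial is
  det(x·I − A) = x^5 + 10*x^4 + 40*x^3 + 80*x^2 + 80*x + 32 = (x + 2)^5

Eigenvalues and multiplicities (the geometric multiplicity of λ is n − rank(A − λI), which equals the number of Jordan blocks for λ):
  λ = -2: algebraic multiplicity = 5, geometric multiplicity = 3

Determining the block sizes for each eigenvalue:
  λ = -2: with am = 5 and gm = 3, the partition is not yet determined (e.g. several partitions of 5 into 3 parts exist). Let N = A − (-2)·I. Computing rank(N^1) = 2, rank(N^2) = 0; the number of blocks of size ≥ j is rank(N^{j−1}) − rank(N^j), giving [3, 2]. So we have 2 block(s) of size 2, 1 block(s) of size 1 → block sizes [2, 2, 1]

Assembling the blocks gives a Jordan form
J =
  [-2,  1,  0,  0,  0]
  [ 0, -2,  0,  0,  0]
  [ 0,  0, -2,  1,  0]
  [ 0,  0,  0, -2,  0]
  [ 0,  0,  0,  0, -2]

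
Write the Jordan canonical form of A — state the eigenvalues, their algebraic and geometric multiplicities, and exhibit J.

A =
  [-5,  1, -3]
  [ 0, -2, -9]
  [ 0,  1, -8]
J_2(-5) ⊕ J_1(-5)

The characteristic polynomial is
  det(x·I − A) = x^3 + 15*x^2 + 75*x + 125 = (x + 5)^3

Eigenvalues and multiplicities (the geometric multiplicity of λ is n − rank(A − λI), which equals the number of Jordan blocks for λ):
  λ = -5: algebraic multiplicity = 3, geometric multiplicity = 2

Determining the block sizes for each eigenvalue:
  λ = -5: 2 blocks summing to 3 forces exactly one block of size 2 and the rest size 1 → block sizes [2, 1]

Assembling the blocks gives a Jordan form
J =
  [-5,  1,  0]
  [ 0, -5,  0]
  [ 0,  0, -5]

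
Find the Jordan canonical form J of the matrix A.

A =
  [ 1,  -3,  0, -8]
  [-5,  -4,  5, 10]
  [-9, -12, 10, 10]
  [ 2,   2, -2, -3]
J_3(1) ⊕ J_1(1)

The characteristic polynomial is
  det(x·I − A) = x^4 - 4*x^3 + 6*x^2 - 4*x + 1 = (x - 1)^4

Eigenvalues and multiplicities (the geometric multiplicity of λ is n − rank(A − λI), which equals the number of Jordan blocks for λ):
  λ = 1: algebraic multiplicity = 4, geometric multiplicity = 2

Determining the block sizes for each eigenvalue:
  λ = 1: with am = 4 and gm = 2, the partition is not yet determined (e.g. several partitions of 4 into 2 parts exist). Let N = A − (1)·I. Computing rank(N^1) = 2, rank(N^2) = 1, rank(N^3) = 0; the number of blocks of size ≥ j is rank(N^{j−1}) − rank(N^j), giving [2, 1, 1]. So we have 1 block(s) of size 3, 1 block(s) of size 1 → block sizes [3, 1]

Assembling the blocks gives a Jordan form
J =
  [1, 1, 0, 0]
  [0, 1, 1, 0]
  [0, 0, 1, 0]
  [0, 0, 0, 1]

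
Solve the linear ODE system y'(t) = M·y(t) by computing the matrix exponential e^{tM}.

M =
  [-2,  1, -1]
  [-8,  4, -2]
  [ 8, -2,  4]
e^{tM} =
  [-4*t*exp(2*t) + exp(2*t), t*exp(2*t), -t*exp(2*t)]
  [-8*t*exp(2*t), 2*t*exp(2*t) + exp(2*t), -2*t*exp(2*t)]
  [8*t*exp(2*t), -2*t*exp(2*t), 2*t*exp(2*t) + exp(2*t)]

Strategy: write M = P · J · P⁻¹ where J is a Jordan canonical form, so e^{tM} = P · e^{tJ} · P⁻¹, and e^{tJ} can be computed block-by-block.

M has Jordan form
J =
  [2, 1, 0]
  [0, 2, 0]
  [0, 0, 2]
(up to reordering of blocks).

Per-block formulas:
  For a 2×2 Jordan block J_2(2): exp(t · J_2(2)) = e^(2t)·(I + t·N), where N is the 2×2 nilpotent shift.
  For a 1×1 block at λ = 2: exp(t · [2]) = [e^(2t)].

After assembling e^{tJ} and conjugating by P, we get:

e^{tM} =
  [-4*t*exp(2*t) + exp(2*t), t*exp(2*t), -t*exp(2*t)]
  [-8*t*exp(2*t), 2*t*exp(2*t) + exp(2*t), -2*t*exp(2*t)]
  [8*t*exp(2*t), -2*t*exp(2*t), 2*t*exp(2*t) + exp(2*t)]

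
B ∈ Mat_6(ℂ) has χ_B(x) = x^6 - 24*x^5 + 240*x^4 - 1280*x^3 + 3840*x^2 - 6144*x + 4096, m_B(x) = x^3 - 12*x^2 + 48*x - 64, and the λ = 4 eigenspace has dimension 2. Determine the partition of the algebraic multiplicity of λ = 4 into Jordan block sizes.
Block sizes for λ = 4: [3, 3]

Step 1 — from the characteristic polynomial, algebraic multiplicity of λ = 4 is 6. From dim ker(B − (4)·I) = 2, there are exactly 2 Jordan blocks for λ = 4.
Step 2 — from the minimal polynomial, the factor (x − 4)^3 tells us the largest block for λ = 4 has size 3.
Step 3 — with total size 6, 2 blocks, and largest block 3, the block sizes (in nonincreasing order) are [3, 3].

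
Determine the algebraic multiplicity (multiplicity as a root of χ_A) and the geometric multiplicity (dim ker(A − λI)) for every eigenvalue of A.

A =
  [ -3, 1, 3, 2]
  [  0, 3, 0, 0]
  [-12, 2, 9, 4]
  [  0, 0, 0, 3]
λ = 3: alg = 4, geom = 3

Step 1 — factor the characteristic polynomial to read off the algebraic multiplicities:
  χ_A(x) = (x - 3)^4

Step 2 — compute geometric multiplicities via the rank-nullity identity g(λ) = n − rank(A − λI):
  rank(A − (3)·I) = 1, so dim ker(A − (3)·I) = n − 1 = 3

Summary:
  λ = 3: algebraic multiplicity = 4, geometric multiplicity = 3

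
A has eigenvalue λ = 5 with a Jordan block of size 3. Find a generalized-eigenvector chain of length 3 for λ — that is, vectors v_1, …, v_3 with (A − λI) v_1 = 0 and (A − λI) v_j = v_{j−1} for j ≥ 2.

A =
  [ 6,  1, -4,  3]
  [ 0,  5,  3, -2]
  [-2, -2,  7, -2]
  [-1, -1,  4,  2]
A Jordan chain for λ = 5 of length 3:
v_1 = (6, -4, -4, -6)ᵀ
v_2 = (1, 0, -2, -1)ᵀ
v_3 = (1, 0, 0, 0)ᵀ

Let N = A − (5)·I. We want v_3 with N^3 v_3 = 0 but N^2 v_3 ≠ 0; then v_{j-1} := N · v_j for j = 3, …, 2.

Pick v_3 = (1, 0, 0, 0)ᵀ.
Then v_2 = N · v_3 = (1, 0, -2, -1)ᵀ.
Then v_1 = N · v_2 = (6, -4, -4, -6)ᵀ.

Sanity check: (A − (5)·I) v_1 = (0, 0, 0, 0)ᵀ = 0. ✓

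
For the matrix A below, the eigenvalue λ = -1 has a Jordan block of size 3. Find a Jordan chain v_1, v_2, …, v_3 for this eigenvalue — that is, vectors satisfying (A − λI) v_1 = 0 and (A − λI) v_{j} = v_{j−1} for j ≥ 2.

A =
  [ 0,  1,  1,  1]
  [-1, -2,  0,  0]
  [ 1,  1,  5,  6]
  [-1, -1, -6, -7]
A Jordan chain for λ = -1 of length 3:
v_1 = (1, -1, 1, -1)ᵀ
v_2 = (1, 0, 6, -6)ᵀ
v_3 = (0, 0, 1, 0)ᵀ

Let N = A − (-1)·I. We want v_3 with N^3 v_3 = 0 but N^2 v_3 ≠ 0; then v_{j-1} := N · v_j for j = 3, …, 2.

Pick v_3 = (0, 0, 1, 0)ᵀ.
Then v_2 = N · v_3 = (1, 0, 6, -6)ᵀ.
Then v_1 = N · v_2 = (1, -1, 1, -1)ᵀ.

Sanity check: (A − (-1)·I) v_1 = (0, 0, 0, 0)ᵀ = 0. ✓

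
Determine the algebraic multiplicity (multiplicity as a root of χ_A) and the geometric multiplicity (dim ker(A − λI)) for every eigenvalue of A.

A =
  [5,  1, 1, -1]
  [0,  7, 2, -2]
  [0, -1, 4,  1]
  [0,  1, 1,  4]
λ = 5: alg = 4, geom = 3

Step 1 — factor the characteristic polynomial to read off the algebraic multiplicities:
  χ_A(x) = (x - 5)^4

Step 2 — compute geometric multiplicities via the rank-nullity identity g(λ) = n − rank(A − λI):
  rank(A − (5)·I) = 1, so dim ker(A − (5)·I) = n − 1 = 3

Summary:
  λ = 5: algebraic multiplicity = 4, geometric multiplicity = 3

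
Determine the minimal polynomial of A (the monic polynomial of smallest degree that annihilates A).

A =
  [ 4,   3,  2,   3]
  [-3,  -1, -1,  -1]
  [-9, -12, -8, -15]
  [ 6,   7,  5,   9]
x^2 - 2*x + 1

The characteristic polynomial is χ_A(x) = (x - 1)^4, so the eigenvalues are known. The minimal polynomial is
  m_A(x) = Π_λ (x − λ)^{k_λ}
where k_λ is the size of the *largest* Jordan block for λ (equivalently, the smallest k with (A − λI)^k v = 0 for every generalised eigenvector v of λ).

  λ = 1: largest Jordan block has size 2, contributing (x − 1)^2

So m_A(x) = (x - 1)^2 = x^2 - 2*x + 1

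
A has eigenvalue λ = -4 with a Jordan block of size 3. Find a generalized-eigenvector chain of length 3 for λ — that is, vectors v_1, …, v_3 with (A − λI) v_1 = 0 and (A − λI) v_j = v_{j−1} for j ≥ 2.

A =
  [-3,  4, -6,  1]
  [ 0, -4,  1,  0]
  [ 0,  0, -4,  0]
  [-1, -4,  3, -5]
A Jordan chain for λ = -4 of length 3:
v_1 = (1, 0, 0, -1)ᵀ
v_2 = (-6, 1, 0, 3)ᵀ
v_3 = (0, 0, 1, 0)ᵀ

Let N = A − (-4)·I. We want v_3 with N^3 v_3 = 0 but N^2 v_3 ≠ 0; then v_{j-1} := N · v_j for j = 3, …, 2.

Pick v_3 = (0, 0, 1, 0)ᵀ.
Then v_2 = N · v_3 = (-6, 1, 0, 3)ᵀ.
Then v_1 = N · v_2 = (1, 0, 0, -1)ᵀ.

Sanity check: (A − (-4)·I) v_1 = (0, 0, 0, 0)ᵀ = 0. ✓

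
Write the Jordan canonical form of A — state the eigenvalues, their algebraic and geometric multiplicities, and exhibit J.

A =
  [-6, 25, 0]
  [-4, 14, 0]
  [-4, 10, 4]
J_2(4) ⊕ J_1(4)

The characteristic polynomial is
  det(x·I − A) = x^3 - 12*x^2 + 48*x - 64 = (x - 4)^3

Eigenvalues and multiplicities (the geometric multiplicity of λ is n − rank(A − λI), which equals the number of Jordan blocks for λ):
  λ = 4: algebraic multiplicity = 3, geometric multiplicity = 2

Determining the block sizes for each eigenvalue:
  λ = 4: 2 blocks summing to 3 forces exactly one block of size 2 and the rest size 1 → block sizes [2, 1]

Assembling the blocks gives a Jordan form
J =
  [4, 1, 0]
  [0, 4, 0]
  [0, 0, 4]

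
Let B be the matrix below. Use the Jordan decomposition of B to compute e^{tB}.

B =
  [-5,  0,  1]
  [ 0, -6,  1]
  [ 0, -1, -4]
e^{tB} =
  [exp(-5*t), -t^2*exp(-5*t)/2, t^2*exp(-5*t)/2 + t*exp(-5*t)]
  [0, -t*exp(-5*t) + exp(-5*t), t*exp(-5*t)]
  [0, -t*exp(-5*t), t*exp(-5*t) + exp(-5*t)]

Strategy: write B = P · J · P⁻¹ where J is a Jordan canonical form, so e^{tB} = P · e^{tJ} · P⁻¹, and e^{tJ} can be computed block-by-block.

B has Jordan form
J =
  [-5,  1,  0]
  [ 0, -5,  1]
  [ 0,  0, -5]
(up to reordering of blocks).

Per-block formulas:
  For a 3×3 Jordan block J_3(-5): exp(t · J_3(-5)) = e^(-5t)·(I + t·N + (t^2/2)·N^2), where N is the 3×3 nilpotent shift.

After assembling e^{tJ} and conjugating by P, we get:

e^{tB} =
  [exp(-5*t), -t^2*exp(-5*t)/2, t^2*exp(-5*t)/2 + t*exp(-5*t)]
  [0, -t*exp(-5*t) + exp(-5*t), t*exp(-5*t)]
  [0, -t*exp(-5*t), t*exp(-5*t) + exp(-5*t)]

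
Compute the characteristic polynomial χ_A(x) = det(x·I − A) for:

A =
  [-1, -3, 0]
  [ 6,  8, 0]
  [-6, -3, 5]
x^3 - 12*x^2 + 45*x - 50

Expanding det(x·I − A) (e.g. by cofactor expansion or by noting that A is similar to its Jordan form J, which has the same characteristic polynomial as A) gives
  χ_A(x) = x^3 - 12*x^2 + 45*x - 50
which factors as (x - 5)^2*(x - 2). The eigenvalues (with algebraic multiplicities) are λ = 2 with multiplicity 1, λ = 5 with multiplicity 2.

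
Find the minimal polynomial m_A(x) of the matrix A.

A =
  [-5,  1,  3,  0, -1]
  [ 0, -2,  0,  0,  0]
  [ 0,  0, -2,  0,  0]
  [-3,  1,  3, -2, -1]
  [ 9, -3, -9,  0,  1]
x^2 + 4*x + 4

The characteristic polynomial is χ_A(x) = (x + 2)^5, so the eigenvalues are known. The minimal polynomial is
  m_A(x) = Π_λ (x − λ)^{k_λ}
where k_λ is the size of the *largest* Jordan block for λ (equivalently, the smallest k with (A − λI)^k v = 0 for every generalised eigenvector v of λ).

  λ = -2: largest Jordan block has size 2, contributing (x + 2)^2

So m_A(x) = (x + 2)^2 = x^2 + 4*x + 4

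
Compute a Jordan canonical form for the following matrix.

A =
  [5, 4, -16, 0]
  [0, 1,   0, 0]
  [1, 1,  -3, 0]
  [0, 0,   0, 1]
J_2(1) ⊕ J_1(1) ⊕ J_1(1)

The characteristic polynomial is
  det(x·I − A) = x^4 - 4*x^3 + 6*x^2 - 4*x + 1 = (x - 1)^4

Eigenvalues and multiplicities (the geometric multiplicity of λ is n − rank(A − λI), which equals the number of Jordan blocks for λ):
  λ = 1: algebraic multiplicity = 4, geometric multiplicity = 3

Determining the block sizes for each eigenvalue:
  λ = 1: 3 blocks summing to 4 forces exactly one block of size 2 and the rest size 1 → block sizes [2, 1, 1]

Assembling the blocks gives a Jordan form
J =
  [1, 1, 0, 0]
  [0, 1, 0, 0]
  [0, 0, 1, 0]
  [0, 0, 0, 1]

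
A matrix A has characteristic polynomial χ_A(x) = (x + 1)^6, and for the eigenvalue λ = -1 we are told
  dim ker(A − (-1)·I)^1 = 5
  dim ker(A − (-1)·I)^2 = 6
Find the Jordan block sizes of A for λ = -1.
Block sizes for λ = -1: [2, 1, 1, 1, 1]

From the dimensions of kernels of powers, the number of Jordan blocks of size at least j is d_j − d_{j−1} where d_j = dim ker(N^j) (with d_0 = 0). Computing the differences gives [5, 1].
The number of blocks of size exactly k is (#blocks of size ≥ k) − (#blocks of size ≥ k + 1), so the partition is: 4 block(s) of size 1, 1 block(s) of size 2.
In nonincreasing order the block sizes are [2, 1, 1, 1, 1].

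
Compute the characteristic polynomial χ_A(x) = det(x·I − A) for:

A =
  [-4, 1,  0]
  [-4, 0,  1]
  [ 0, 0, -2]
x^3 + 6*x^2 + 12*x + 8

Expanding det(x·I − A) (e.g. by cofactor expansion or by noting that A is similar to its Jordan form J, which has the same characteristic polynomial as A) gives
  χ_A(x) = x^3 + 6*x^2 + 12*x + 8
which factors as (x + 2)^3. The eigenvalues (with algebraic multiplicities) are λ = -2 with multiplicity 3.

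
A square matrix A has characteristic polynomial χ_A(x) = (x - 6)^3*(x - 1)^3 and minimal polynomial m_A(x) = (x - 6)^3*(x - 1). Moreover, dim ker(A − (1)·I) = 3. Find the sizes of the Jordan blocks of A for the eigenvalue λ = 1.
Block sizes for λ = 1: [1, 1, 1]

Step 1 — from the characteristic polynomial, algebraic multiplicity of λ = 1 is 3. From dim ker(A − (1)·I) = 3, there are exactly 3 Jordan blocks for λ = 1.
Step 2 — from the minimal polynomial, the factor (x − 1) tells us the largest block for λ = 1 has size 1.
Step 3 — with total size 3, 3 blocks, and largest block 1, the block sizes (in nonincreasing order) are [1, 1, 1].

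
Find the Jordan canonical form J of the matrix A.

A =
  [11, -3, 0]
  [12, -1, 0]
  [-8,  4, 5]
J_2(5) ⊕ J_1(5)

The characteristic polynomial is
  det(x·I − A) = x^3 - 15*x^2 + 75*x - 125 = (x - 5)^3

Eigenvalues and multiplicities (the geometric multiplicity of λ is n − rank(A − λI), which equals the number of Jordan blocks for λ):
  λ = 5: algebraic multiplicity = 3, geometric multiplicity = 2

Determining the block sizes for each eigenvalue:
  λ = 5: 2 blocks summing to 3 forces exactly one block of size 2 and the rest size 1 → block sizes [2, 1]

Assembling the blocks gives a Jordan form
J =
  [5, 1, 0]
  [0, 5, 0]
  [0, 0, 5]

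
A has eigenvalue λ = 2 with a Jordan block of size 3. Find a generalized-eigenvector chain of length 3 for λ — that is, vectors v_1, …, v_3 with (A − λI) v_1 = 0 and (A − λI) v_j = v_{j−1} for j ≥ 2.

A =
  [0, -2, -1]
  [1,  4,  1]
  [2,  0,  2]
A Jordan chain for λ = 2 of length 3:
v_1 = (0, 2, -4)ᵀ
v_2 = (-2, 1, 2)ᵀ
v_3 = (1, 0, 0)ᵀ

Let N = A − (2)·I. We want v_3 with N^3 v_3 = 0 but N^2 v_3 ≠ 0; then v_{j-1} := N · v_j for j = 3, …, 2.

Pick v_3 = (1, 0, 0)ᵀ.
Then v_2 = N · v_3 = (-2, 1, 2)ᵀ.
Then v_1 = N · v_2 = (0, 2, -4)ᵀ.

Sanity check: (A − (2)·I) v_1 = (0, 0, 0)ᵀ = 0. ✓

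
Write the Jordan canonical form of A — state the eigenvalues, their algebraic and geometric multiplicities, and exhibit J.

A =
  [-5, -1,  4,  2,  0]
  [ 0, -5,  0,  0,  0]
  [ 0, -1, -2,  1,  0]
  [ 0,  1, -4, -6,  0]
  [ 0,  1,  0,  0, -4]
J_2(-5) ⊕ J_2(-4) ⊕ J_1(-4)

The characteristic polynomial is
  det(x·I − A) = x^5 + 22*x^4 + 193*x^3 + 844*x^2 + 1840*x + 1600 = (x + 4)^3*(x + 5)^2

Eigenvalues and multiplicities (the geometric multiplicity of λ is n − rank(A − λI), which equals the number of Jordan blocks for λ):
  λ = -5: algebraic multiplicity = 2, geometric multiplicity = 1
  λ = -4: algebraic multiplicity = 3, geometric multiplicity = 2

Determining the block sizes for each eigenvalue:
  λ = -5: one block (gm = 1), so the single block has size am = 2 → block sizes [2]
  λ = -4: 2 blocks summing to 3 forces exactly one block of size 2 and the rest size 1 → block sizes [2, 1]

Assembling the blocks gives a Jordan form
J =
  [-5,  1,  0,  0,  0]
  [ 0, -5,  0,  0,  0]
  [ 0,  0, -4,  1,  0]
  [ 0,  0,  0, -4,  0]
  [ 0,  0,  0,  0, -4]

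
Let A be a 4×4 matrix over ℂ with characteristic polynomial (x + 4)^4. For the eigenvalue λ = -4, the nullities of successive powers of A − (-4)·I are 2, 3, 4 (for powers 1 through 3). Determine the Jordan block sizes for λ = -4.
Block sizes for λ = -4: [3, 1]

From the dimensions of kernels of powers, the number of Jordan blocks of size at least j is d_j − d_{j−1} where d_j = dim ker(N^j) (with d_0 = 0). Computing the differences gives [2, 1, 1].
The number of blocks of size exactly k is (#blocks of size ≥ k) − (#blocks of size ≥ k + 1), so the partition is: 1 block(s) of size 1, 1 block(s) of size 3.
In nonincreasing order the block sizes are [3, 1].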